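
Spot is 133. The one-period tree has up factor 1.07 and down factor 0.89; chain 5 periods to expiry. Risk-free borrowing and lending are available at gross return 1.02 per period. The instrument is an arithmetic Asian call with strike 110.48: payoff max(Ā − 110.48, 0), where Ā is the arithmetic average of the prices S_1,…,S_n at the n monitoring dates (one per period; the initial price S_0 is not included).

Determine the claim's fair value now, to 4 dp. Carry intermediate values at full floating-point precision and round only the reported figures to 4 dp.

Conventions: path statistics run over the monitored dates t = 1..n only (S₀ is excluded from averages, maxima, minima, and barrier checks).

Under the martingale measure an up-move has probability p* = 0.7222; value the claim as the probability-weighted average of per-path payoffs, discounted 5 periods at R = 1.02.
Enumerate all 2^5 = 32 price paths (U = up ×1.07, D = down ×0.89); each path with k up-moves has probability p*^k·(1−p*)^(5−k).
DDDDD: Ā=95.0391, payoff=0.0000, prob=0.001654
UDDDD: Ā=114.2605, payoff=3.7805, prob=0.004300
DUDDD: Ā=109.4725, payoff=0.0000, prob=0.004300
UUDDD: Ā=131.6130, payoff=21.1330, prob=0.011180
DDUDD: Ā=105.2111, payoff=0.0000, prob=0.004300
UDUDD: Ā=126.4898, payoff=16.0098, prob=0.011180
DUUDD: Ā=121.7018, payoff=11.2218, prob=0.011180
UUUDD: Ā=146.3156, payoff=35.8356, prob=0.029067
DDDUD: Ā=101.4186, payoff=0.0000, prob=0.004300
UDDUD: Ā=121.9302, payoff=11.4502, prob=0.011180
DUDUD: Ā=117.1422, payoff=6.6622, prob=0.011180
UUDUD: Ā=140.8339, payoff=30.3539, prob=0.029067
DDUUD: Ā=112.8809, payoff=2.4009, prob=0.011180
UDUUD: Ā=135.7107, payoff=25.2307, prob=0.029067
DUUUD: Ā=130.9227, payoff=20.4427, prob=0.029067
UUUUD: Ā=157.4014, payoff=46.9214, prob=0.075575
DDDDU: Ā=98.0432, payoff=0.0000, prob=0.004300
UDDDU: Ā=117.8721, payoff=7.3921, prob=0.011180
DUDDU: Ā=113.0841, payoff=2.6041, prob=0.011180
UUDDU: Ā=135.9551, payoff=25.4751, prob=0.029067
DDUDU: Ā=108.8228, payoff=0.0000, prob=0.011180
UDUDU: Ā=130.8319, payoff=20.3519, prob=0.029067
DUUDU: Ā=126.0439, payoff=15.5639, prob=0.029067
UUUDU: Ā=151.5359, payoff=41.0559, prob=0.075575
DDDUU: Ā=105.0302, payoff=0.0000, prob=0.011180
UDDUU: Ā=126.2723, payoff=15.7923, prob=0.029067
DUDUU: Ā=121.4843, payoff=11.0043, prob=0.029067
UUDUU: Ā=146.0542, payoff=35.5742, prob=0.075575
DDUUU: Ā=117.2230, payoff=6.7430, prob=0.029067
UDUUU: Ā=140.9310, payoff=30.4510, prob=0.075575
DUUUU: Ā=136.1430, payoff=25.6630, prob=0.075575
UUUUU: Ā=163.6775, payoff=53.1975, prob=0.196496
Price = Σ prob·payoff / R^5 = 30.940438 / 1.104081 = 28.0237

price = 28.0237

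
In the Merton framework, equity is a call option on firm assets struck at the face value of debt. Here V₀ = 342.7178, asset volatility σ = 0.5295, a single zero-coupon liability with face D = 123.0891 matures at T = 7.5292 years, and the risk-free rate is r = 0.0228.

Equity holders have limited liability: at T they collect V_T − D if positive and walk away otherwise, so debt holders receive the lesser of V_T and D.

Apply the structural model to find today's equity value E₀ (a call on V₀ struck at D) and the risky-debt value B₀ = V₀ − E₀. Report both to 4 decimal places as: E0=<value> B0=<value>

Apply the equity-as-call identities (strike 123.0891, horizon 7.5292 years):
d₁ = [ln(V₀/D) + (r + σ²/2)T] / (σ√T)
   = [ln(342.7178/123.0891) + (0.0228 + 0.5·0.5295²)·7.5292] / (0.5295·√7.5292)
   = [1.023999 + 1.227148] / 1.452916 = 1.549399
d₂ = d₁ − σ√T = 1.549399 − 1.452916 = 0.096484
N(d₁) = 0.939357,  N(d₂) = 0.538432,  e^(−rT) = 0.842261
E₀ = V₀·N(d₁) − D·e^(−rT)·N(d₂)
   = 342.7178·0.939357 − 123.0891·0.842261·0.538432 = 266.113509
B₀ = V₀ − E₀ = 342.7178 − 266.113509 = 76.604291

E0=266.1135 B0=76.6043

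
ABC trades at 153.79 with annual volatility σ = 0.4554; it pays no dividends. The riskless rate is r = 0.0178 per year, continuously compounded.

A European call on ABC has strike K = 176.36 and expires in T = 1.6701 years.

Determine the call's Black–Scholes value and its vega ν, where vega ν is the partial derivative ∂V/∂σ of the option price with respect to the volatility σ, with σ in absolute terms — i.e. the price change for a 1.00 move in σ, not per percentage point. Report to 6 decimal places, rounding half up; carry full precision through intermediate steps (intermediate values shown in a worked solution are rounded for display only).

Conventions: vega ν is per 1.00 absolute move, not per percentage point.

σ√T = 0.4554·√1.6701 = 0.588524
d₁ = (ln(S/K) + (r+σ²/2)T) / (σ√T) = (ln(153.79/176.36) + (0.0178+0.4554²/2)·1.6701) / 0.588524 = (-0.136939 + 0.202908) / 0.588524 = 0.112092
d₂ = d₁ − σ√T = 0.112092 − 0.588524 = -0.476432
e^{−rT} = 0.970710
N(d₁) = 0.544625,  N(d₂) = 0.316883
Call price V = S·N(d₁) − K·e^{−rT}·N(d₂) = 83.757836 − 54.248626 = 29.509210
φ(d₁) = (1/√(2π))·e^{−d₁²/2} = 0.396444
ν = S·φ(d₁)·√T = 78.791802

price = 29.509210
ν = 78.791802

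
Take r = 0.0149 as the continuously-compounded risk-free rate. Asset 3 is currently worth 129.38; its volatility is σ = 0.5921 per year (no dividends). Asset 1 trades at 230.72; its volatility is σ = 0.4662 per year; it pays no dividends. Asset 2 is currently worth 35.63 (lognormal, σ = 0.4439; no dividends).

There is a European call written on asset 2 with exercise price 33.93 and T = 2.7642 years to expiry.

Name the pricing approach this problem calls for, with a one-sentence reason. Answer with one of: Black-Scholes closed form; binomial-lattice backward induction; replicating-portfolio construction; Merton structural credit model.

Key observation: the instrument is a plain European call (strike 33.93) on a lognormal asset; the exact continuous-time formula applies directly.

framework: Black-Scholes closed form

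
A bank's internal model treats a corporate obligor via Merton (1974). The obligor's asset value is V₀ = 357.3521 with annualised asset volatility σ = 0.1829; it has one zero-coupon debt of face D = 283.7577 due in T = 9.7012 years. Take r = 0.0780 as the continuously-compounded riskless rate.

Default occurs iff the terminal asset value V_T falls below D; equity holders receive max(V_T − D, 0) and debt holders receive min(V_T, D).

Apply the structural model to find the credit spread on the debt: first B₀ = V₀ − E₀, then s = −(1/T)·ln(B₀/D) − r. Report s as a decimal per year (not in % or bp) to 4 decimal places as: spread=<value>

Equity is a call on the firm's assets struck at D = 283.7577:
d₁ = [ln(V₀/D) + (r + σ²/2)T] / (σ√T)
   = [ln(357.3521/283.7577) + (0.0780 + 0.5·0.1829²)·9.7012] / (0.1829·√9.7012)
   = [0.230601 + 0.918958] / 0.569674 = 2.017924
d₂ = d₁ − σ√T = 2.017924 − 0.569674 = 1.448250
N(d₁) = 0.978200,  N(d₂) = 0.926226,  e^(−rT) = 0.469215
E₀ = V₀·N(d₁) − D·e^(−rT)·N(d₂)
   = 357.3521·0.978200 − 283.7577·0.469215·0.926226 = 226.240992
B₀ = V₀ − E₀ = 357.3521 − 226.240992 = 131.111108
spread = −(1/T)·ln(B₀/D) − r = −(1/9.7012)·ln(131.111108/283.7577) − 0.0780 = 0.00158558

spread=0.0016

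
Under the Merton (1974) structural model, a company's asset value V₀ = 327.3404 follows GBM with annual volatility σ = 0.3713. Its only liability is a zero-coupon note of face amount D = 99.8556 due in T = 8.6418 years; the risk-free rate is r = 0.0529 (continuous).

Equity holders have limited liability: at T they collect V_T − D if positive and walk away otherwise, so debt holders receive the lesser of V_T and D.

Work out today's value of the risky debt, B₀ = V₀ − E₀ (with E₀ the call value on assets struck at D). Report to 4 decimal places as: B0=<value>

B0=59.1456

Apply the equity-as-call identities (strike 99.8556, horizon 8.6418 years):
d₁ = [ln(V₀/D) + (r + σ²/2)T] / (σ√T)
   = [ln(327.3404/99.8556) + (0.0529 + 0.5·0.3713²)·8.6418] / (0.3713·√8.6418)
   = [1.187275 + 1.052846] / 1.091508 = 2.052318
d₂ = d₁ − σ√T = 2.052318 − 1.091508 = 0.960809
N(d₁) = 0.979931,  N(d₂) = 0.831676,  e^(−rT) = 0.633085
E₀ = V₀·N(d₁) − D·e^(−rT)·N(d₂)
   = 327.3404·0.979931 − 99.8556·0.633085·0.831676 = 268.194779
B₀ = V₀ − E₀ = 327.3404 − 268.194779 = 59.145621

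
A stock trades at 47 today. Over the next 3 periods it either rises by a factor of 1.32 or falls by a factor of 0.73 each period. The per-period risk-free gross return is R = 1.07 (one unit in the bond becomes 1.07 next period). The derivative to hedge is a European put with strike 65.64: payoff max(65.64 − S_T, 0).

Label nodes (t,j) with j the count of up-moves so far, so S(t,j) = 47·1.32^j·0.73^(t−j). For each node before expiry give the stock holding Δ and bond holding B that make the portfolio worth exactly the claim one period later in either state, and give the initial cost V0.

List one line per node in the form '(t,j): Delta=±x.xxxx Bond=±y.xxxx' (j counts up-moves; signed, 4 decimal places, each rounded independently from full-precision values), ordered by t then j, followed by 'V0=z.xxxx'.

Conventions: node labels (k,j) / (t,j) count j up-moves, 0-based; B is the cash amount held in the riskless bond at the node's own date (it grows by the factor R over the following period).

Since d<R<u, set p* = (R−d)/(u−d) = 0.5763; price each node as the discounted p*-expectation of its children.
At maturity the claim pays: V(3,0)=47.3562, V(3,1)=32.5789, V(3,2)=5.8583, V(3,3)=0.0000
Node (2,0) S=25.0463: V=(p*·32.5789+(1−p*)·47.3562)/1.07=36.2995; Δ=(32.5789−47.3562)/(33.0611−18.2838)=-1.0000; B=V−Δ·S=61.3458
Node (2,1) S=45.2892: V=(p*·5.8583+(1−p*)·32.5789)/1.07=16.0566; Δ=(5.8583−32.5789)/(59.7817−33.0611)=-1.0000; B=V−Δ·S=61.3458
Node (2,2) S=81.8928: V=(p*·0.0000+(1−p*)·5.8583)/1.07=2.3199; Δ=(0.0000−5.8583)/(108.0985−59.7817)=-0.1212; B=V−Δ·S=12.2492
Node (1,0) S=34.3100: V=(p*·16.0566+(1−p*)·36.2995)/1.07=23.0225; Δ=(16.0566−36.2995)/(45.2892−25.0463)=-1.0000; B=V−Δ·S=57.3325
Node (1,1) S=62.0400: V=(p*·2.3199+(1−p*)·16.0566)/1.07=7.6080; Δ=(2.3199−16.0566)/(81.8928−45.2892)=-0.3753; B=V−Δ·S=30.8905
Node (0,0) S=47.0000: V=(p*·7.6080+(1−p*)·23.0225)/1.07=13.2145; Δ=(7.6080−23.0225)/(62.0400−34.3100)=-0.5559; B=V−Δ·S=39.3409
As a check, the time-0 holding Δ(0,0)·S0 + B(0,0) comes to 13.2145 — exactly V0.

(0,0): Delta=-0.5559 Bond=39.3409
(1,0): Delta=-1.0000 Bond=57.3325
(1,1): Delta=-0.3753 Bond=30.8905
(2,0): Delta=-1.0000 Bond=61.3458
(2,1): Delta=-1.0000 Bond=61.3458
(2,2): Delta=-0.1212 Bond=12.2492
V0=13.2145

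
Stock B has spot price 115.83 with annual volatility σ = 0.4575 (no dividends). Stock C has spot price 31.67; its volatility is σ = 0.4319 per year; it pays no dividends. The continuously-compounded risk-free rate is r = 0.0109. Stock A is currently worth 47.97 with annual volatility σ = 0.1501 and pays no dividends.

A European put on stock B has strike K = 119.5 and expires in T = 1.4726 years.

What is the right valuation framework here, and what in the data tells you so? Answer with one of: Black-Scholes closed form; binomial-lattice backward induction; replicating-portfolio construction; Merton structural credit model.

framework: Black-Scholes closed form

Key observation: with stock B following a GBM at constant σ and r, the European put struck at 119.5 prices in closed form — nothing here needs a stepwise model or a balance sheet.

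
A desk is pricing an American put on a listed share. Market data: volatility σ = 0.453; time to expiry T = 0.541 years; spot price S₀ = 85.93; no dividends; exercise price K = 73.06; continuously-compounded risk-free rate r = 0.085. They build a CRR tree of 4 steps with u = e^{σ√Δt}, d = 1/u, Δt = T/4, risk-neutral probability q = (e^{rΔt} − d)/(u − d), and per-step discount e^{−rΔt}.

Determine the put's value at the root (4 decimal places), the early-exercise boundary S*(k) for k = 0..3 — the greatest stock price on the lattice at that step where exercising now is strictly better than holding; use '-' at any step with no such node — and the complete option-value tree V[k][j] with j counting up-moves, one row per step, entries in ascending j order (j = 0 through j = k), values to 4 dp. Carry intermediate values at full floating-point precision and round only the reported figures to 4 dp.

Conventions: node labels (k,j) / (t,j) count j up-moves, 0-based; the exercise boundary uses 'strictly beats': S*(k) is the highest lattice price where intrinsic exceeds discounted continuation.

price = 4.7487
boundary = - - - 52.1301
tree:
4.7487
8.0689 1.4455
13.2946 2.8839 0.0000
20.9299 5.7539 0.0000 0.0000
28.9297 11.4799 0.0000 0.0000 0.0000

Δt=0.13525  u=1.18128  d=0.84654  q=0.49299  discount=0.98857
step 4 (expiry): payoffs max(K−S,0) = 28.9297 11.4799 0.0000 0.0000 0.0000
step 3: (k=3,j=0): S=52.1301, K−S=20.9299, hold=20.0948 ⇒ V=20.9299 exercise | (k=3,j=1): S=72.7433, K−S=0.3167, hold=5.7539 ⇒ V=5.7539 continue | (k=3,j=2): S=101.5072, K−S=0.0000, hold=0.0000 ⇒ V=0.0000 continue | (k=3,j=3): S=141.6450, K−S=0.0000, hold=0.0000 ⇒ V=0.0000 continue  boundary S*=52.1301
step 2: (k=2,j=0): S=61.5801, K−S=11.4799, hold=13.2946 ⇒ V=13.2946 continue | (k=2,j=1): S=85.9300, K−S=0.0000, hold=2.8839 ⇒ V=2.8839 continue | (k=2,j=2): S=119.9082, K−S=0.0000, hold=0.0000 ⇒ V=0.0000 continue  boundary S*=-
step 1: (k=1,j=0): S=72.7433, K−S=0.3167, hold=8.0689 ⇒ V=8.0689 continue | (k=1,j=1): S=101.5072, K−S=0.0000, hold=1.4455 ⇒ V=1.4455 continue  boundary S*=-
step 0: (k=0,j=0): S=85.9300, K−S=0.0000, hold=4.7487 ⇒ V=4.7487 continue  boundary S*=-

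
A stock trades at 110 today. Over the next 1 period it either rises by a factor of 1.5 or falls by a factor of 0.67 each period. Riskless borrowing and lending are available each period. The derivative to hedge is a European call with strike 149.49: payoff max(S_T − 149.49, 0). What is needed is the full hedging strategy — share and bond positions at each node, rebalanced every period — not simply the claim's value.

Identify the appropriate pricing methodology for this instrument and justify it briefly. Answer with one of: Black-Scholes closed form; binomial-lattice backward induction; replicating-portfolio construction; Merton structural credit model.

framework: replicating-portfolio construction

Key observation: the task asks for the hedge itself — share and bond holdings at every node of the 1-period tree on spot 110 with factors 1.5/0.67 — which is exactly what the replicating-portfolio construction produces.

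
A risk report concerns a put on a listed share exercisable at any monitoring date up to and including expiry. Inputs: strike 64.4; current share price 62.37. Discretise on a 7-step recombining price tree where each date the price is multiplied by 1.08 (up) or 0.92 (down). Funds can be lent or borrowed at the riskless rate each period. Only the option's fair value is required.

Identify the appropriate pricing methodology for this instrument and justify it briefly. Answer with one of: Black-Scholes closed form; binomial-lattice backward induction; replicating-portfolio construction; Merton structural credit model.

Key observation: the exercise right at every one of the 7 steps is what matters: each node needs max(64.4 − S, continuation), which only the stepwise tree valuation starting from spot 62.37 delivers.

framework: binomial-lattice backward induction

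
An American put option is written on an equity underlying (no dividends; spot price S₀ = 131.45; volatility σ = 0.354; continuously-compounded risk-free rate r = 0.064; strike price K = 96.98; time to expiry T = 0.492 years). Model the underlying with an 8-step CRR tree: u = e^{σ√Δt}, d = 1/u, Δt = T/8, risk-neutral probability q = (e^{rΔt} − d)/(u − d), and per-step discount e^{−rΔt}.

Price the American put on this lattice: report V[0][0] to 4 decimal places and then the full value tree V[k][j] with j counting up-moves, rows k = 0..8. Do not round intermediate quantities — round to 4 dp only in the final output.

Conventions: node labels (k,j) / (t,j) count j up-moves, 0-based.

Δt=0.06150, u=1.09176, d=0.91595, q=0.50050, disc=e^(-rΔt)=0.99607
k=8 terminal: V=max(K-S,0) → 31.8547 19.3548 4.4558 0.0000 0.0000 0.0000 0.0000 0.0000 0.0000
k=7: j=0 S=71.1011 intr=25.8789 cont=25.4980 V=25.8789[EX]; j=1 S=84.7479 intr=12.2321 cont=11.8511 V=12.2321[EX]; j=2 S=101.0140 intr=0.0000 cont=2.2169 V=2.2169[hold]; j=3 S=120.4022 intr=0.0000 cont=0.0000 V=0.0000[hold]; j=4 S=143.5116 intr=0.0000 cont=0.0000 V=0.0000[hold]; j=5 S=171.0565 intr=0.0000 cont=0.0000 V=0.0000[hold]; j=6 S=203.8883 intr=0.0000 cont=0.0000 V=0.0000[hold]; j=7 S=243.0217 intr=0.0000 cont=0.0000 V=0.0000[hold]
k=6: j=0 S=77.6252 intr=19.3548 cont=18.9739 V=19.3548[EX]; j=1 S=92.5242 intr=4.4558 cont=7.1912 V=7.1912[hold]; j=2 S=110.2828 intr=0.0000 cont=1.1030 V=1.1030[hold]; j=3 S=131.4500 intr=0.0000 cont=0.0000 V=0.0000[hold]; j=4 S=156.6799 intr=0.0000 cont=0.0000 V=0.0000[hold]; j=5 S=186.7523 intr=0.0000 cont=0.0000 V=0.0000[hold]; j=6 S=222.5967 intr=0.0000 cont=0.0000 V=0.0000[hold]
k=5: j=0 S=84.7479 intr=12.2321 cont=13.2148 V=13.2148[hold]; j=1 S=101.0140 intr=0.0000 cont=4.1278 V=4.1278[hold]; j=2 S=120.4022 intr=0.0000 cont=0.5488 V=0.5488[hold]; j=3 S=143.5116 intr=0.0000 cont=0.0000 V=0.0000[hold]; j=4 S=171.0565 intr=0.0000 cont=0.0000 V=0.0000[hold]; j=5 S=203.8883 intr=0.0000 cont=0.0000 V=0.0000[hold]
k=4: j=0 S=92.5242 intr=4.4558 cont=8.6327 V=8.6327[hold]; j=1 S=110.2828 intr=0.0000 cont=2.3273 V=2.3273[hold]; j=2 S=131.4500 intr=0.0000 cont=0.2730 V=0.2730[hold]; j=3 S=156.6799 intr=0.0000 cont=0.0000 V=0.0000[hold]; j=4 S=186.7523 intr=0.0000 cont=0.0000 V=0.0000[hold]
k=3: j=0 S=101.0140 intr=0.0000 cont=5.4553 V=5.4553[hold]; j=1 S=120.4022 intr=0.0000 cont=1.2941 V=1.2941[hold]; j=2 S=143.5116 intr=0.0000 cont=0.1359 V=0.1359[hold]; j=3 S=171.0565 intr=0.0000 cont=0.0000 V=0.0000[hold]
k=2: j=0 S=110.2828 intr=0.0000 cont=3.3594 V=3.3594[hold]; j=1 S=131.4500 intr=0.0000 cont=0.7116 V=0.7116[hold]; j=2 S=156.6799 intr=0.0000 cont=0.0676 V=0.0676[hold]
k=1: j=0 S=120.4022 intr=0.0000 cont=2.0262 V=2.0262[hold]; j=1 S=143.5116 intr=0.0000 cont=0.3877 V=0.3877[hold]
k=0: j=0 S=131.4500 intr=0.0000 cont=1.2014 V=1.2014[hold]

price = 1.2014
tree:
1.2014
2.0262 0.3877
3.3594 0.7116 0.0676
5.4553 1.2941 0.1359 0.0000
8.6327 2.3273 0.2730 0.0000 0.0000
13.2148 4.1278 0.5488 0.0000 0.0000 0.0000
19.3548 7.1912 1.1030 0.0000 0.0000 0.0000 0.0000
25.8789 12.2321 2.2169 0.0000 0.0000 0.0000 0.0000 0.0000
31.8547 19.3548 4.4558 0.0000 0.0000 0.0000 0.0000 0.0000 0.0000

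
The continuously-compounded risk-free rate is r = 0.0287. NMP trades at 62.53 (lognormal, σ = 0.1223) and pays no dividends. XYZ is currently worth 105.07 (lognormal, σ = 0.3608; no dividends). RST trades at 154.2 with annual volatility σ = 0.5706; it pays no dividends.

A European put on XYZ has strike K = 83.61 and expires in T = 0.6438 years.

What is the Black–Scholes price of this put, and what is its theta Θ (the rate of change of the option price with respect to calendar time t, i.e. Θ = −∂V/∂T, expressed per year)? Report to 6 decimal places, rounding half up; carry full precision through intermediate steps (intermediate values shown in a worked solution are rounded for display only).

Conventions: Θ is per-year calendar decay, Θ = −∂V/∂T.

price = 2.922092
Θ = -5.165058

σ√T = 0.3608·√0.6438 = 0.289496
d₁ = (ln(S/K) + (r+σ²/2)T) / (σ√T) = (ln(105.07/83.61) + (0.0287+0.3608²/2)·0.6438) / 0.289496 = (0.228464 + 0.060381) / 0.289496 = 0.997751
d₂ = d₁ − σ√T = 0.997751 − 0.289496 = 0.708255
e^{−rT} = 0.981693
N(−d₁) = 0.159200,  N(−d₂) = 0.239393
Put price V = K·e^{−rT}·N(−d₂) − S·N(−d₁) = 19.649240 − 16.727148 = 2.922092
φ(d₁) = (1/√(2π))·e^{−d₁²/2} = 0.242515
Θ = −S·φ(d₁)·σ/(2√T) + r·K·e^{−rT}·N(−d₂) = −5.728992 + 0.563933 = -5.165058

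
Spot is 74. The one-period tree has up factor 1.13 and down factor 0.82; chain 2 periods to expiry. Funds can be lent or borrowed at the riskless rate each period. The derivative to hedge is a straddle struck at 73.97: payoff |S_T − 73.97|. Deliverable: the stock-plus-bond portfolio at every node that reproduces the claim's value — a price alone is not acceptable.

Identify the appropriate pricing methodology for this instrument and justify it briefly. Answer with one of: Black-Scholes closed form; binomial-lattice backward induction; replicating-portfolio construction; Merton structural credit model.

framework: replicating-portfolio construction

Key observation: the mandate to exhibit the hedge at every date and state singles out the replicating-portfolio construction on the 2-period tree with factors 1.13 and 0.82 from 74.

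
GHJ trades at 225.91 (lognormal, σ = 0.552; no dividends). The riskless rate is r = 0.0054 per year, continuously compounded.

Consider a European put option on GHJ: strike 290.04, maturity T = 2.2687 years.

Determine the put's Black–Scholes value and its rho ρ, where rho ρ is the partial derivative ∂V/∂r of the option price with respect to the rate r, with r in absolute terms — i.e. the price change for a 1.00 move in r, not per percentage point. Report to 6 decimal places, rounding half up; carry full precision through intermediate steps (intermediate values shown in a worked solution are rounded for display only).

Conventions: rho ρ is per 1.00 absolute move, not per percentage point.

price = 116.040320
ρ = -493.034363

σ√T = 0.552·√2.2687 = 0.831434
d₁ = (ln(S/K) + (r+σ²/2)T) / (σ√T) = (ln(225.91/290.04) + (0.0054+0.552²/2)·2.2687) / 0.831434 = (-0.249882 + 0.357892) / 0.831434 = 0.129908
d₂ = d₁ − σ√T = 0.129908 − 0.831434 = -0.701526
e^{−rT} = 0.987824
N(−d₁) = 0.448320,  N(−d₂) = 0.758513
Put price V = K·e^{−rT}·N(−d₂) − S·N(−d₁) = 217.320211 − 101.279891 = 116.040320
ρ = −K·T·e^{−rT}·N(−d₂) = -493.034363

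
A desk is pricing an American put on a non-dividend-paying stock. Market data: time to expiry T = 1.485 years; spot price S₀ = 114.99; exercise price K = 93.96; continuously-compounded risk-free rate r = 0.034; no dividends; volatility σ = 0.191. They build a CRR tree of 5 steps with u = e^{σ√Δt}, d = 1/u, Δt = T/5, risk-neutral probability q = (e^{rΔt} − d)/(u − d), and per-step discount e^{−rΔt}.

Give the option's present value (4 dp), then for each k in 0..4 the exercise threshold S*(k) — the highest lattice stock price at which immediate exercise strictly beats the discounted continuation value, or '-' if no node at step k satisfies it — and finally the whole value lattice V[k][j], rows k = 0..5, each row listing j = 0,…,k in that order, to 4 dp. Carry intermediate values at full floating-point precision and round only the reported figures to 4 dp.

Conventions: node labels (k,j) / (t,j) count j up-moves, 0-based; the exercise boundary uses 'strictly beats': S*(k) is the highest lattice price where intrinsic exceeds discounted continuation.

Δt=0.29700  u=1.10970  d=0.90114  q=0.52266  discount=0.98995
step 5 (expiry): payoffs max(K−S,0) = 25.6271 9.8123 0.0000 0.0000 0.0000 0.0000
step 4: (k=4,j=0): S=75.8291, K−S=18.1309, hold=17.1868 ⇒ V=18.1309 exercise | (k=4,j=1): S=93.3788, K−S=0.5812, hold=4.6367 ⇒ V=4.6367 continue | (k=4,j=2): S=114.9900, K−S=0.0000, hold=0.0000 ⇒ V=0.0000 continue | (k=4,j=3): S=141.6029, K−S=0.0000, hold=0.0000 ⇒ V=0.0000 continue | (k=4,j=4): S=174.3749, K−S=0.0000, hold=0.0000 ⇒ V=0.0000 continue  boundary S*=75.8291
step 3: (k=3,j=0): S=84.1477, K−S=9.8123, hold=10.9666 ⇒ V=10.9666 continue | (k=3,j=1): S=103.6225, K−S=0.0000, hold=2.1910 ⇒ V=2.1910 continue | (k=3,j=2): S=127.6045, K−S=0.0000, hold=0.0000 ⇒ V=0.0000 continue | (k=3,j=3): S=157.1368, K−S=0.0000, hold=0.0000 ⇒ V=0.0000 continue  boundary S*=-
step 2: (k=2,j=0): S=93.3788, K−S=0.5812, hold=6.3158 ⇒ V=6.3158 continue | (k=2,j=1): S=114.9900, K−S=0.0000, hold=1.0353 ⇒ V=1.0353 continue | (k=2,j=2): S=141.6029, K−S=0.0000, hold=0.0000 ⇒ V=0.0000 continue  boundary S*=-
step 1: (k=1,j=0): S=103.6225, K−S=0.0000, hold=3.5202 ⇒ V=3.5202 continue | (k=1,j=1): S=127.6045, K−S=0.0000, hold=0.4892 ⇒ V=0.4892 continue  boundary S*=-
step 0: (k=0,j=0): S=114.9900, K−S=0.0000, hold=1.9166 ⇒ V=1.9166 continue  boundary S*=-

price = 1.9166
boundary = - - - - 75.8291
tree:
1.9166
3.5202 0.4892
6.3158 1.0353 0.0000
10.9666 2.1910 0.0000 0.0000
18.1309 4.6367 0.0000 0.0000 0.0000
25.6271 9.8123 0.0000 0.0000 0.0000 0.0000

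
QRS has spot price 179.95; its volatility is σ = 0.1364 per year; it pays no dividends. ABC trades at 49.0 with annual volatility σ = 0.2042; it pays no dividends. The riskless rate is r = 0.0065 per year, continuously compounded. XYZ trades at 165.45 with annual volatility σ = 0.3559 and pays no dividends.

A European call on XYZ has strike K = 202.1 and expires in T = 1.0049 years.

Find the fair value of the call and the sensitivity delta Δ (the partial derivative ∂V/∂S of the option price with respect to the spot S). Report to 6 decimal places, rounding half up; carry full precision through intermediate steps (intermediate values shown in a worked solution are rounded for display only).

σ√T = 0.3559·√1.0049 = 0.356771
d₁ = (ln(S/K) + (r+σ²/2)T) / (σ√T) = (ln(165.45/202.1) + (0.0065+0.3559²/2)·1.0049) / 0.356771 = (-0.200094 + 0.070175) / 0.356771 = -0.364152
d₂ = d₁ − σ√T = -0.364152 − 0.356771 = -0.720923
e^{−rT} = 0.993489
N(d₁) = 0.357872,  N(d₂) = 0.235478
Call price V = S·N(d₁) − K·e^{−rT}·N(d₂) = 59.209934 − 47.280332 = 11.929603
Δ = N(d₁) = 0.357872

price = 11.929603
Δ = 0.357872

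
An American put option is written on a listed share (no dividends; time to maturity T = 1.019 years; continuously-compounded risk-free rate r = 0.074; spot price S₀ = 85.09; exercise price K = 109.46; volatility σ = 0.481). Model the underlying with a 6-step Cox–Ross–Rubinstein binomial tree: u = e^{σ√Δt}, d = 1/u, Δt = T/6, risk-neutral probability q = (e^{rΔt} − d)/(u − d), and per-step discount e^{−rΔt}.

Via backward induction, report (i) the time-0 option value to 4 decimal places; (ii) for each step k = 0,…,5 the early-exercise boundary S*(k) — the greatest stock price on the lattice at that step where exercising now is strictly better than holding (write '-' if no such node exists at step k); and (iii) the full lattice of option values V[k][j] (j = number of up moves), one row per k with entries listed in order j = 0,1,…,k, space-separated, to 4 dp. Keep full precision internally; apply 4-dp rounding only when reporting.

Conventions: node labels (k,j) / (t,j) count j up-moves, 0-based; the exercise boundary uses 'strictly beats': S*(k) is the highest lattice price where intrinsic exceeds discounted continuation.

Δt=0.16983, u=1.21924, d=0.82019, q=0.48230, disc=e^(-rΔt)=0.98751
k=6 terminal: V=max(K-S,0) → 83.5568 70.9540 52.2195 24.3700 0.0000 0.0000 0.0000
k=5: j=0 S=31.5820 intr=77.8780 cont=76.5109 V=77.8780[EX]; j=1 S=46.9478 intr=62.5122 cont=61.1451 V=62.5122[EX]; j=2 S=69.7896 intr=39.6704 cont=38.3033 V=39.6704[EX]; j=3 S=103.7448 intr=5.7152 cont=12.4588 V=12.4588[hold]; j=4 S=154.2203 intr=0.0000 cont=0.0000 V=0.0000[hold]; j=5 S=229.2539 intr=0.0000 cont=0.0000 V=0.0000[hold]  S*(5)=69.7896
k=4: j=0 S=38.5060 intr=70.9540 cont=69.5870 V=70.9540[EX]; j=1 S=57.2405 intr=52.2195 cont=50.8525 V=52.2195[EX]; j=2 S=85.0900 intr=24.3700 cont=26.2148 V=26.2148[hold]; j=3 S=126.4893 intr=0.0000 cont=6.3694 V=6.3694[hold]; j=4 S=188.0309 intr=0.0000 cont=0.0000 V=0.0000[hold]  S*(4)=57.2405
k=3: j=0 S=46.9478 intr=62.5122 cont=61.1451 V=62.5122[EX]; j=1 S=69.7896 intr=39.6704 cont=39.1819 V=39.6704[EX]; j=2 S=103.7448 intr=5.7152 cont=16.4355 V=16.4355[hold]; j=3 S=154.2203 intr=0.0000 cont=3.2563 V=3.2563[hold]  S*(3)=69.7896
k=2: j=0 S=57.2405 intr=52.2195 cont=50.8525 V=52.2195[EX]; j=1 S=85.0900 intr=24.3700 cont=28.1087 V=28.1087[hold]; j=2 S=126.4893 intr=0.0000 cont=9.9533 V=9.9533[hold]  S*(2)=57.2405
k=1: j=0 S=69.7896 intr=39.6704 cont=40.0840 V=40.0840[hold]; j=1 S=103.7448 intr=5.7152 cont=19.1107 V=19.1107[hold]  S*(1)=-
k=0: j=0 S=85.0900 intr=24.3700 cont=29.5943 V=29.5943[hold]  S*(0)=-

price = 29.5943
boundary = - - 57.2405 69.7896 57.2405 69.7896
tree:
29.5943
40.0840 19.1107
52.2195 28.1087 9.9533
62.5122 39.6704 16.4355 3.2563
70.9540 52.2195 26.2148 6.3694 0.0000
77.8780 62.5122 39.6704 12.4588 0.0000 0.0000
83.5568 70.9540 52.2195 24.3700 0.0000 0.0000 0.0000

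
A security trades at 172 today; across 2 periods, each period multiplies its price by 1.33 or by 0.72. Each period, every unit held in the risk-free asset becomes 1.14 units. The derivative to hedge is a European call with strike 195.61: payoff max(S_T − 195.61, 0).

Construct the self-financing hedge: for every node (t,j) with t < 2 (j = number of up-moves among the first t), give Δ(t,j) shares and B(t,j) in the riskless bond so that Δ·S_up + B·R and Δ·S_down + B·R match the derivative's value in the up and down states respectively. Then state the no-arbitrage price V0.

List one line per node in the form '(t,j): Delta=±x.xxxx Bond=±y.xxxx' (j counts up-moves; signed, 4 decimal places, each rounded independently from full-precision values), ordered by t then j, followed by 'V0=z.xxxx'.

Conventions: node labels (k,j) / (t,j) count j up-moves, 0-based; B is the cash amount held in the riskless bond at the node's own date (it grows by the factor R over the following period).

(0,0): Delta=0.6254 Bond=-67.9368
(1,0): Delta=0.0000 Bond=0.0000
(1,1): Delta=0.7785 Bond=-112.4840
V0=39.6298

Since d<R<u, set p* = (R−d)/(u−d) = 0.6885; price each node as the discounted p*-expectation of its children.
Payoffs at expiry: V(2,0)=0.0000, V(2,1)=0.0000, V(2,2)=108.6408
Node (1,0) S=123.8400: V=(p*·0.0000+(1−p*)·0.0000)/1.14=0.0000; Δ=(0.0000−0.0000)/(164.7072−89.1648)=0.0000; B=V−Δ·S=0.0000
Node (1,1) S=228.7600: V=(p*·108.6408+(1−p*)·0.0000)/1.14=65.6157; Δ=(108.6408−0.0000)/(304.2508−164.7072)=0.7785; B=V−Δ·S=-112.4840
Node (0,0) S=172.0000: V=(p*·65.6157+(1−p*)·0.0000)/1.14=39.6298; Δ=(65.6157−0.0000)/(228.7600−123.8400)=0.6254; B=V−Δ·S=-67.9368
Check: Δ(0,0)·S0 + B(0,0) = 39.6298 = V0.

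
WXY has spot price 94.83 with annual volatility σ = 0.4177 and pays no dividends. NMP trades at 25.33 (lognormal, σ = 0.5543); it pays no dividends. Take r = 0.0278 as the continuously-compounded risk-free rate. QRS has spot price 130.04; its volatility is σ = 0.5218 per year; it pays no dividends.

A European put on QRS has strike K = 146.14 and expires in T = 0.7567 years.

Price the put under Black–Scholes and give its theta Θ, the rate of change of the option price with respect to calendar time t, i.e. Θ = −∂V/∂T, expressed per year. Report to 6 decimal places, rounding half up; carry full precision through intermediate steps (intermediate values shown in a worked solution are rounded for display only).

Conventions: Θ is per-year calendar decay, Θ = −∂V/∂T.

price = 31.581532
Θ = -12.895363

σ√T = 0.5218·√0.7567 = 0.453906
d₁ = (ln(S/K) + (r+σ²/2)T) / (σ√T) = (ln(130.04/146.14) + (0.0278+0.5218²/2)·0.7567) / 0.453906 = (-0.116723 + 0.124052) / 0.453906 = 0.016146
d₂ = d₁ − σ√T = 0.016146 − 0.453906 = -0.437760
e^{−rT} = 0.979183
N(−d₁) = 0.493559,  N(−d₂) = 0.669220
Put price V = K·e^{−rT}·N(−d₂) − S·N(−d₁) = 95.763955 − 64.182423 = 31.581532
φ(d₁) = (1/√(2π))·e^{−d₁²/2} = 0.398890
Θ = −S·φ(d₁)·σ/(2√T) + r·K·e^{−rT}·N(−d₂) = −15.557601 + 2.662238 = -12.895363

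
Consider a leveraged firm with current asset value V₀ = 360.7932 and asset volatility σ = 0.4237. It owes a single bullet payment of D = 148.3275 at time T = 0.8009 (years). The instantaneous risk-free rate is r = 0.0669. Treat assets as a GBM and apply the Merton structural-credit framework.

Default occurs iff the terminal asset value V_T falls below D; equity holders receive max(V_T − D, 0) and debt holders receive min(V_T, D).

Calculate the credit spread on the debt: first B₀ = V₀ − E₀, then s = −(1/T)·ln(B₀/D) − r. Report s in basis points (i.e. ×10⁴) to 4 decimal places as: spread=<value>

spread=15.6708

Apply the equity-as-call identities (strike 148.3275, horizon 0.8009 years):
d₁ = [ln(V₀/D) + (r + σ²/2)T] / (σ√T)
   = [ln(360.7932/148.3275) + (0.0669 + 0.5·0.4237²)·0.8009] / (0.4237·√0.8009)
   = [0.888882 + 0.125470] / 0.379182 = 2.675106
d₂ = d₁ − σ√T = 2.675106 − 0.379182 = 2.295924
N(d₁) = 0.996265,  N(d₂) = 0.989160,  e^(−rT) = 0.947830
E₀ = V₀·N(d₁) − D·e^(−rT)·N(d₂)
   = 360.7932·0.996265 − 148.3275·0.947830·0.989160 = 220.380298
B₀ = V₀ − E₀ = 360.7932 − 220.380298 = 140.412902
spread = −(1/T)·ln(B₀/D) − r = −(1/0.8009)·ln(140.412902/148.3275) − 0.0669 = 0.00156708
in basis points: 0.00156708 × 10⁴ = 15.6708 bp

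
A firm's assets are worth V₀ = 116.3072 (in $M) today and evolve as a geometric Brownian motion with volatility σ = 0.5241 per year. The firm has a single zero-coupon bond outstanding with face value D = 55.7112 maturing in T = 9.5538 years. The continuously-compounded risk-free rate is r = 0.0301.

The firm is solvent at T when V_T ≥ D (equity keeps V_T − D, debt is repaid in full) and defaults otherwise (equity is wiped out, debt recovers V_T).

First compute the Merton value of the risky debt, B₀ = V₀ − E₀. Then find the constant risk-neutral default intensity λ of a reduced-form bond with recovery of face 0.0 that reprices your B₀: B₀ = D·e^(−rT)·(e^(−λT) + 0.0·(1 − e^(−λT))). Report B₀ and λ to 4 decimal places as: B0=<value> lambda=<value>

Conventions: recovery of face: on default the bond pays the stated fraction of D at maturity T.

Apply the equity-as-call identities (strike 55.7112, horizon 9.5538 years):
d₁ = [ln(V₀/D) + (r + σ²/2)T] / (σ√T)
   = [ln(116.3072/55.7112) + (0.0301 + 0.5·0.5241²)·9.5538] / (0.5241·√9.5538)
   = [0.736054 + 1.599692] / 1.619952 = 1.441861
d₂ = d₁ − σ√T = 1.441861 − 1.619952 = -0.178091
N(d₁) = 0.925329,  N(d₂) = 0.429326,  e^(−rT) = 0.750085
E₀ = V₀·N(d₁) − D·e^(−rT)·N(d₂)
   = 116.3072·0.925329 − 55.7112·0.750085·0.429326 = 89.681743
B₀ = V₀ − E₀ = 116.3072 − 89.681743 = 26.625457
e^(−λT) = (B₀·e^(rT)/D − 0)/(1 − 0) = (26.6255·1.333183/55.7112 − 0)/1 = 0.63715494
λ = −ln(0.63715494)/9.5538 = 0.047179

B0=26.6255 lambda=0.0472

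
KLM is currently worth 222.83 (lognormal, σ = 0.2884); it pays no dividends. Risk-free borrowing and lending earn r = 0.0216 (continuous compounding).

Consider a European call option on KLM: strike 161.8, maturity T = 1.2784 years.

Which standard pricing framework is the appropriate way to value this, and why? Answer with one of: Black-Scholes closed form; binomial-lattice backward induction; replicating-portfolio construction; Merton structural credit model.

framework: Black-Scholes closed form

Key observation: with KLM following a GBM at constant σ and r, the European call struck at 161.8 prices in closed form — nothing here needs a stepwise model or a balance sheet.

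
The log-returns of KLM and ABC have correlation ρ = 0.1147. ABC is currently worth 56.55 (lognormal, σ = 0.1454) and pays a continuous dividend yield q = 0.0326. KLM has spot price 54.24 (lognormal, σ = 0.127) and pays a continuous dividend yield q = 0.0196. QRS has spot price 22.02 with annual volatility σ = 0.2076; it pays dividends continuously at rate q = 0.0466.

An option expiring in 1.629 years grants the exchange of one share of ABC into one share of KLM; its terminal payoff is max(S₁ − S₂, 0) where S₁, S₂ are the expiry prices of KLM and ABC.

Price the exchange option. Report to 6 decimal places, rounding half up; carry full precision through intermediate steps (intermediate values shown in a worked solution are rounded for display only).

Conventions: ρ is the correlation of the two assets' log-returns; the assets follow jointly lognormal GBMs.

σ_eff = √(σ₁² + σ₂² − 2ρσ₁σ₂) = √(0.127² + 0.1454² − 2·0.1147·0.127·0.1454) = 0.181753
d₁ = (ln(S₁/S₂) + (q₂ − q₁ + σ_eff²/2)T) / (σ_eff√T) = (ln(54.24/56.55) + (0.0326 − 0.0196 + 0.016517)·1.629) / 0.231975 = 0.027489
d₂ = d₁ − σ_eff√T = 0.027489 − 0.231975 = -0.204487
N(d₁) = 0.510965,  N(d₂) = 0.418987
V = S₁·e^{−q₁T}·N(d₁) − S₂·e^{−q₂T}·N(d₂) = 26.843835 − 22.468258 = 4.375576
Key observation: no risk-free rate is needed — with the second asset as numeraire the exchange option is a call on the ratio S₁/S₂, and r cancels out of the value.

exchange price = 4.375576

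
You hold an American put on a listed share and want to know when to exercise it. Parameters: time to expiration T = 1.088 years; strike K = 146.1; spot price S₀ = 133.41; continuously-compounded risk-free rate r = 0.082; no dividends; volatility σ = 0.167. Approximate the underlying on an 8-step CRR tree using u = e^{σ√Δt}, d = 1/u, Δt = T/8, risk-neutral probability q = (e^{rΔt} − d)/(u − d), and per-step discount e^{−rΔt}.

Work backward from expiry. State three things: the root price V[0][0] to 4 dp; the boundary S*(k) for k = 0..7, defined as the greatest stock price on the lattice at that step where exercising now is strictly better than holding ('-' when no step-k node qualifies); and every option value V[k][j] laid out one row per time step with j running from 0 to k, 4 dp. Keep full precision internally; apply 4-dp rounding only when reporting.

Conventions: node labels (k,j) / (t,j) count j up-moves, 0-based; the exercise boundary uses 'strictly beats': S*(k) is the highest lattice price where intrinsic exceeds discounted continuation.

price = 12.9984
boundary = - 125.4416 117.9492 125.4416 133.4100 125.4416 133.4100 125.4416
tree:
12.9984
20.6584 7.6038
28.1508 12.7721 3.9411
35.1957 20.6584 7.2062 1.6105
41.8199 28.1508 12.6900 3.3033 0.3937
48.0484 35.1957 20.6584 6.5983 0.9381 0.0000
53.9048 41.8199 28.1508 12.6900 2.2353 0.0000 0.0000
59.4115 48.0484 35.1957 20.6584 5.3260 0.0000 0.0000 0.0000
64.5893 53.9048 41.8199 28.1508 12.6900 0.0000 0.0000 0.0000 0.0000

Δt=0.13600  u=1.06352  d=0.94027  q=0.57560  discount=0.98891
step 8 (expiry): payoffs max(K−S,0) = 64.5893 53.9048 41.8199 28.1508 12.6900 0.0000 0.0000 0.0000 0.0000
step 7: (k=7,j=0): S=86.6885, K−S=59.4115, hold=57.7912 ⇒ V=59.4115 exercise | (k=7,j=1): S=98.0516, K−S=48.0484, hold=46.4281 ⇒ V=48.0484 exercise | (k=7,j=2): S=110.9043, K−S=35.1957, hold=33.5755 ⇒ V=35.1957 exercise | (k=7,j=3): S=125.4416, K−S=20.6584, hold=19.0381 ⇒ V=20.6584 exercise | (k=7,j=4): S=141.8845, K−S=4.2155, hold=5.3260 ⇒ V=5.3260 continue | (k=7,j=5): S=160.4828, K−S=0.0000, hold=0.0000 ⇒ V=0.0000 continue | (k=7,j=6): S=181.5189, K−S=0.0000, hold=0.0000 ⇒ V=0.0000 continue | (k=7,j=7): S=205.3125, K−S=0.0000, hold=0.0000 ⇒ V=0.0000 continue  boundary S*=125.4416
step 6: (k=6,j=0): S=92.1952, K−S=53.9048, hold=52.2846 ⇒ V=53.9048 exercise | (k=6,j=1): S=104.2801, K−S=41.8199, hold=40.1996 ⇒ V=41.8199 exercise | (k=6,j=2): S=117.9492, K−S=28.1508, hold=26.5305 ⇒ V=28.1508 exercise | (k=6,j=3): S=133.4100, K−S=12.6900, hold=11.7019 ⇒ V=12.6900 exercise | (k=6,j=4): S=150.8974, K−S=0.0000, hold=2.2353 ⇒ V=2.2353 continue | (k=6,j=5): S=170.6771, K−S=0.0000, hold=0.0000 ⇒ V=0.0000 continue | (k=6,j=6): S=193.0495, K−S=0.0000, hold=0.0000 ⇒ V=0.0000 continue  boundary S*=133.4100
step 5: (k=5,j=0): S=98.0516, K−S=48.0484, hold=46.4281 ⇒ V=48.0484 exercise | (k=5,j=1): S=110.9043, K−S=35.1957, hold=33.5755 ⇒ V=35.1957 exercise | (k=5,j=2): S=125.4416, K−S=20.6584, hold=19.0381 ⇒ V=20.6584 exercise | (k=5,j=3): S=141.8845, K−S=4.2155, hold=6.5983 ⇒ V=6.5983 continue | (k=5,j=4): S=160.4828, K−S=0.0000, hold=0.9381 ⇒ V=0.9381 continue | (k=5,j=5): S=181.5189, K−S=0.0000, hold=0.0000 ⇒ V=0.0000 continue  boundary S*=125.4416
step 4: (k=4,j=0): S=104.2801, K−S=41.8199, hold=40.1996 ⇒ V=41.8199 exercise | (k=4,j=1): S=117.9492, K−S=28.1508, hold=26.5305 ⇒ V=28.1508 exercise | (k=4,j=2): S=133.4100, K−S=12.6900, hold=12.4261 ⇒ V=12.6900 exercise | (k=4,j=3): S=150.8974, K−S=0.0000, hold=3.3033 ⇒ V=3.3033 continue | (k=4,j=4): S=170.6771, K−S=0.0000, hold=0.3937 ⇒ V=0.3937 continue  boundary S*=133.4100
step 3: (k=3,j=0): S=110.9043, K−S=35.1957, hold=33.5755 ⇒ V=35.1957 exercise | (k=3,j=1): S=125.4416, K−S=20.6584, hold=19.0381 ⇒ V=20.6584 exercise | (k=3,j=2): S=141.8845, K−S=4.2155, hold=7.2062 ⇒ V=7.2062 continue | (k=3,j=3): S=160.4828, K−S=0.0000, hold=1.6105 ⇒ V=1.6105 continue  boundary S*=125.4416
step 2: (k=2,j=0): S=117.9492, K−S=28.1508, hold=26.5305 ⇒ V=28.1508 exercise | (k=2,j=1): S=133.4100, K−S=12.6900, hold=12.7721 ⇒ V=12.7721 continue | (k=2,j=2): S=150.8974, K−S=0.0000, hold=3.9411 ⇒ V=3.9411 continue  boundary S*=117.9492
step 1: (k=1,j=0): S=125.4416, K−S=20.6584, hold=19.0849 ⇒ V=20.6584 exercise | (k=1,j=1): S=141.8845, K−S=4.2155, hold=7.6038 ⇒ V=7.6038 continue  boundary S*=125.4416
step 0: (k=0,j=0): S=133.4100, K−S=12.6900, hold=12.9984 ⇒ V=12.9984 continue  boundary S*=-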